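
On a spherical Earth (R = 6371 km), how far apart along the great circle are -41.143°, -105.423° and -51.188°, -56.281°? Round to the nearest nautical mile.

Δλ = -56.281 − -105.423 = 49.142°.
Δφ = -51.188 − -41.143 = -10.045°.
a = sin²(Δφ/2) + cos φ₁ · cos φ₂ · sin²(Δλ/2) = 0.089276.
c = 2·atan2(√a, √(1−a)) = 0.60685 rad → d = 6371·c ≈ 3866.25 km ≈ 2087.61 nmi.

2088 nmi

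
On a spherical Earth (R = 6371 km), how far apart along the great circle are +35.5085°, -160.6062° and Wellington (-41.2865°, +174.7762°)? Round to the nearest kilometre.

Δλ = 174.7762 − -160.6062 = 335.3824°; wrapped into (−180°, 180°]: -24.6176°.
Δφ = -41.2865 − 35.5085 = -76.7950°.
a = sin²(Δφ/2) + cos φ₁ · cos φ₂ · sin²(Δλ/2) = 0.413580.
c = 2·atan2(√a, √(1−a)) = 1.39708 rad → d = 6371·c ≈ 8900.83 km.

8901 km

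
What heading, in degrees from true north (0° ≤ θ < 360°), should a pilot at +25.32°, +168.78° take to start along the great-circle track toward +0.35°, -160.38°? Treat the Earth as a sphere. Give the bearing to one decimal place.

125.2°

Δλ = -160.38 − 168.78 = -329.16°; wrapped into (−180°, 180°]: 30.84°.
θ = atan2( sin Δλ · cos φ₂ , cos φ₁ · sin φ₂ − sin φ₁ · cos φ₂ · cos Δλ )
  = atan2(0.51263, -0.36167) = 125.204° → normalised to [0°, 360°): 125.204°.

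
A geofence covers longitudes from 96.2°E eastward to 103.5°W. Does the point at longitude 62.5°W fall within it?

No

Band width going east from +96.2° to -103.5°: ((-103.5 − 96.2) mod 360) = 160.3°.
Offset of -62.5° east of the west edge: ((-62.5 − 96.2) mod 360) = 201.3°.
201.3° > 160.3° ⇒ outside.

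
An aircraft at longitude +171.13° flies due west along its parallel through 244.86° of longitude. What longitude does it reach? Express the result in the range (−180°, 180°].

-73.73°

Start at +171.13°; shift −244.86° → -73.73°.
-73.73° already lies in (−180°, 180°].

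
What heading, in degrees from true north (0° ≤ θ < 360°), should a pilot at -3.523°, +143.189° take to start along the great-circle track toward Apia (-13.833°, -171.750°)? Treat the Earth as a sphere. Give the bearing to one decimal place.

Δλ = -171.750 − 143.189 = -314.939°; wrapped into (−180°, 180°]: 45.061°.
θ = atan2( sin Δλ · cos φ₂ , cos φ₁ · sin φ₂ − sin φ₁ · cos φ₂ · cos Δλ )
  = atan2(0.68733, -0.19649) = 105.954° → normalised to [0°, 360°): 105.954°.

106.0°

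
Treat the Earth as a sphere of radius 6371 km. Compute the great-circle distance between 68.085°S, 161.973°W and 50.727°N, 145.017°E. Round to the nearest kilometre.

Δλ = 145.017 − -161.973 = 306.990°; wrapped into (−180°, 180°]: -53.010°.
Δφ = 50.727 − -68.085 = 118.812°.
a = sin²(Δφ/2) + cos φ₁ · cos φ₂ · sin²(Δλ/2) = 0.788023.
c = 2·atan2(√a, √(1−a)) = 2.18468 rad → d = 6371·c ≈ 13918.59 km.

13919 km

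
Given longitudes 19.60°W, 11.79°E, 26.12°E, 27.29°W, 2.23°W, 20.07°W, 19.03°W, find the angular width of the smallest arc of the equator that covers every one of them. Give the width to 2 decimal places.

Sort the longitudes: -27.29°, -20.07°, -19.60°, -19.03°, -2.23°, +11.79°, +26.12°.
Eastward gaps between consecutive values (wrapping around): 7.22°, 0.47°, 0.57°, 16.80°, 14.02°, 14.33°, 306.59°.
Largest gap = 306.59° ⇒ minimal covering band is its complement: 360° − 306.59° = 53.41°.
Band runs from -27.29° eastward to +26.12°.

53.41°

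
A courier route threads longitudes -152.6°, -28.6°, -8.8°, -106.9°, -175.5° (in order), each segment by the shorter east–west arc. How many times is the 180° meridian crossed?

0

Leg 1: -152.6° → -28.6°, shortest Δλ = 124.0° (east) — does not cross 180°.
Leg 2: -28.6° → -8.8°, shortest Δλ = 19.8° (east) — does not cross 180°.
Leg 3: -8.8° → -106.9°, shortest Δλ = -98.1° (west) — does not cross 180°.
Leg 4: -106.9° → -175.5°, shortest Δλ = -68.6° (west) — does not cross 180°.
Total crossings: 0.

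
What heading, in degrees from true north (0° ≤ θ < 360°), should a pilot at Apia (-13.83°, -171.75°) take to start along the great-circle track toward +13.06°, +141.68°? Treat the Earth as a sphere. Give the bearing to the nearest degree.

298°

Δλ = 141.68 − -171.75 = 313.43°; wrapped into (−180°, 180°]: -46.57°.
θ = atan2( sin Δλ · cos φ₂ , cos φ₁ · sin φ₂ − sin φ₁ · cos φ₂ · cos Δλ )
  = atan2(-0.70743, 0.37950) = -61.789° → normalised to [0°, 360°): 298.211°.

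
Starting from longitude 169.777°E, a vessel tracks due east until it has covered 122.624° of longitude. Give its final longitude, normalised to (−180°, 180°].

67.599°W

Start at +169.777°; shift +122.624° → +292.401°.
+292.401° lies outside (−180°, 180°]; subtract 360° → -67.599°.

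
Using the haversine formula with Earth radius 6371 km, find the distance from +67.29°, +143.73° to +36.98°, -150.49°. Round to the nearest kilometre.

Δλ = -150.49 − 143.73 = -294.22°; wrapped into (−180°, 180°]: 65.78°.
Δφ = 36.98 − 67.29 = -30.31°.
a = sin²(Δφ/2) + cos φ₁ · cos φ₂ · sin²(Δλ/2) = 0.159289.
c = 2·atan2(√a, √(1−a)) = 0.82109 rad → d = 6371·c ≈ 5231.19 km.

5231 km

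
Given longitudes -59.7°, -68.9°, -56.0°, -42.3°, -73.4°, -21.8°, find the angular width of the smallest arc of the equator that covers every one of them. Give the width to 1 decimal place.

51.6°

Sort the longitudes: -73.4°, -68.9°, -59.7°, -56.0°, -42.3°, -21.8°.
Eastward gaps between consecutive values (wrapping around): 4.5°, 9.2°, 3.7°, 13.7°, 20.5°, 308.4°.
Largest gap = 308.4° ⇒ minimal covering band is its complement: 360° − 308.4° = 51.6°.
Band runs from -73.4° eastward to -21.8°.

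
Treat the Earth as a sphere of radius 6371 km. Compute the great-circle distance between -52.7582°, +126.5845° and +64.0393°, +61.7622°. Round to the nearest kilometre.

14132 km

Δλ = 61.7622 − 126.5845 = -64.8223°.
Δφ = 64.0393 − -52.7582 = 116.7975°.
a = sin²(Δφ/2) + cos φ₁ · cos φ₂ · sin²(Δλ/2) = 0.801527.
c = 2·atan2(√a, √(1−a)) = 2.21812 rad → d = 6371·c ≈ 14131.65 km.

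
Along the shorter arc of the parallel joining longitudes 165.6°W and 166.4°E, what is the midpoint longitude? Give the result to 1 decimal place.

Signed shortest Δλ from -165.6° to +166.4° is -28.0°.
Midpoint longitude = -165.6° + (-28.0°)/2 = -165.6° − 14.0° = -179.6°.
(The naïve average (-165.6 + +166.4)/2 = 0.4° is on the wrong side of the globe.)

179.6°W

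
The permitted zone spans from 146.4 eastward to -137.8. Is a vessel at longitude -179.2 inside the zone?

Band width going east from +146.4° to -137.8°: ((-137.8 − 146.4) mod 360) = 75.8°.
Offset of -179.2° east of the west edge: ((-179.2 − 146.4) mod 360) = 34.4°.
34.4° ≤ 75.8° ⇒ inside.

Yes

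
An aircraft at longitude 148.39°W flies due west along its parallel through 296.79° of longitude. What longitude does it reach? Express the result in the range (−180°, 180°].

Start at -148.39°; shift −296.79° → -445.18°.
-445.18° lies outside (−180°, 180°]; add 360° → -85.18°.

85.18°W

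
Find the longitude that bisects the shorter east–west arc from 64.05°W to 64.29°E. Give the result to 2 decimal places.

0.12°E

Signed shortest Δλ from -64.05° to +64.29° is +128.34°.
Midpoint longitude = -64.05° + (+128.34°)/2 = -64.05° + 64.17° = +0.12°.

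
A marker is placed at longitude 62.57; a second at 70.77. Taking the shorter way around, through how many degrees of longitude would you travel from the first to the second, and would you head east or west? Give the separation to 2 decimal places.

Raw difference: 70.77 − 62.57 = 8.2°.
Normalise into (−180°, 180°]: 8.2° stays 8.2°.
Positive ⇒ the second point lies to the east; separation 8.20°.

8.20° east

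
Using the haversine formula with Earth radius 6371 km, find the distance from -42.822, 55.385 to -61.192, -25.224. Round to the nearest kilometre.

Δλ = -25.224 − 55.385 = -80.609°.
Δφ = -61.192 − -42.822 = -18.370°.
a = sin²(Δφ/2) + cos φ₁ · cos φ₂ · sin²(Δλ/2) = 0.173364.
c = 2·atan2(√a, √(1−a)) = 0.85890 rad → d = 6371·c ≈ 5472.05 km.

5472 km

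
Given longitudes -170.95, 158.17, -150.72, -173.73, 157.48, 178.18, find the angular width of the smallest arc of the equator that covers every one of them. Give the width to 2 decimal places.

51.80°

Sort the longitudes: -173.73°, -170.95°, -150.72°, +157.48°, +158.17°, +178.18°.
Eastward gaps between consecutive values (wrapping around): 2.78°, 20.23°, 308.20°, 0.69°, 20.01°, 8.09°.
Largest gap = 308.20° ⇒ minimal covering band is its complement: 360° − 308.20° = 51.80°.
Band runs from +157.48° eastward to -150.72°, crossing the antimeridian.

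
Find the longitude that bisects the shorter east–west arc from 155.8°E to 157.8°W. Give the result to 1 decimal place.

Signed shortest Δλ from +155.8° to -157.8° is +46.4°.
Midpoint longitude = +155.8° + (+46.4°)/2 = +155.8° + 23.2° = +179.0°.
(The naïve average (+155.8 + -157.8)/2 = -1.0° is on the wrong side of the globe.)

179.0°E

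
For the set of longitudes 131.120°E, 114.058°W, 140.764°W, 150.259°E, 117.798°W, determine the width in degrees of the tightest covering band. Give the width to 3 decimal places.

114.822°

Sort the longitudes: -140.764°, -117.798°, -114.058°, +131.120°, +150.259°.
Eastward gaps between consecutive values (wrapping around): 22.966°, 3.740°, 245.178°, 19.139°, 68.977°.
Largest gap = 245.178° ⇒ minimal covering band is its complement: 360° − 245.178° = 114.822°.
Band runs from +131.120° eastward to -114.058°, crossing the antimeridian.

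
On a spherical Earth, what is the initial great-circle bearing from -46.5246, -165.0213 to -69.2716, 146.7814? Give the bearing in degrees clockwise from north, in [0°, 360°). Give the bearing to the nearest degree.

Δλ = 146.7814 − -165.0213 = 311.8027°; wrapped into (−180°, 180°]: -48.1973°.
θ = atan2( sin Δλ · cos φ₂ , cos φ₁ · sin φ₂ − sin φ₁ · cos φ₂ · cos Δλ )
  = atan2(-0.26384, -0.47230) = -150.811° → normalised to [0°, 360°): 209.189°.

209°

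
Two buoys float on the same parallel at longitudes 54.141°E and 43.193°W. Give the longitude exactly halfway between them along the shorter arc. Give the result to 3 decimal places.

5.474°E

Signed shortest Δλ from +54.141° to -43.193° is -97.334°.
Midpoint longitude = +54.141° + (-97.334°)/2 = +54.141° − 48.667° = +5.474°.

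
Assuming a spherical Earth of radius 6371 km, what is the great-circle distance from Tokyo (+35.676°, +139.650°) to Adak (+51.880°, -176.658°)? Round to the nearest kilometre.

Δλ = -176.658 − 139.650 = -316.308°; wrapped into (−180°, 180°]: 43.692°.
Δφ = 51.880 − 35.676 = 16.204°.
a = sin²(Δφ/2) + cos φ₁ · cos φ₂ · sin²(Δλ/2) = 0.089299.
c = 2·atan2(√a, √(1−a)) = 0.60693 rad → d = 6371·c ≈ 3866.76 km.

3867 km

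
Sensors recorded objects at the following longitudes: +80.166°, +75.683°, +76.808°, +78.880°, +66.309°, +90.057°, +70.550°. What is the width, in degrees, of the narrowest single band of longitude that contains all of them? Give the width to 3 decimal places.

23.748°

Sort the longitudes: +66.309°, +70.550°, +75.683°, +76.808°, +78.880°, +80.166°, +90.057°.
Eastward gaps between consecutive values (wrapping around): 4.241°, 5.133°, 1.125°, 2.072°, 1.286°, 9.891°, 336.252°.
Largest gap = 336.252° ⇒ minimal covering band is its complement: 360° − 336.252° = 23.748°.
Band runs from +66.309° eastward to +90.057°.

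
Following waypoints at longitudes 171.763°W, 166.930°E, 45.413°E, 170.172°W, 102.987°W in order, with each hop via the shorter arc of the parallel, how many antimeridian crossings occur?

2

Leg 1: -171.763° → +166.930°, shortest Δλ = -21.307° (west) — crosses 180°.
Leg 2: +166.930° → +45.413°, shortest Δλ = -121.517° (west) — does not cross 180°.
Leg 3: +45.413° → -170.172°, shortest Δλ = 144.415° (east) — crosses 180°.
Leg 4: -170.172° → -102.987°, shortest Δλ = 67.185° (east) — does not cross 180°.
Total crossings: 2.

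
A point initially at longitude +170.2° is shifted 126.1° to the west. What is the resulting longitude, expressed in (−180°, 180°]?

Start at +170.2°; shift −126.1° → +44.1°.
+44.1° already lies in (−180°, 180°].

+44.1°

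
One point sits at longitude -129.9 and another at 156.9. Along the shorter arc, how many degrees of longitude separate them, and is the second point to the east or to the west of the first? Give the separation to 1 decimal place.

Raw difference: 156.9 − -129.9 = 286.8°.
Normalise into (−180°, 180°]: 286.8° − 360° = -73.2°.
Negative ⇒ the second point lies to the west; separation 73.2°.

73.2° west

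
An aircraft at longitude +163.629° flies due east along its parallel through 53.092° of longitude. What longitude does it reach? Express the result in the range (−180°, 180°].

Start at +163.629°; shift +53.092° → +216.721°.
+216.721° lies outside (−180°, 180°]; subtract 360° → -143.279°.

-143.279°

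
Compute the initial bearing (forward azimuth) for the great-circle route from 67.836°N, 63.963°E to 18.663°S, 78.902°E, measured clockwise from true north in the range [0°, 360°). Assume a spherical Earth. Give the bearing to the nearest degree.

166°

Δλ = 78.902 − 63.963 = 14.939°.
θ = atan2( sin Δλ · cos φ₂ , cos φ₁ · sin φ₂ − sin φ₁ · cos φ₂ · cos Δλ )
  = atan2(0.24424, -0.96848) = 165.846° → normalised to [0°, 360°): 165.846°.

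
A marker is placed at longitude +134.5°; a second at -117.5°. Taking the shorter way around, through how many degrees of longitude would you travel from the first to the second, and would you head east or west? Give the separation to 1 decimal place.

108.0° east

Raw difference: -117.5 − 134.5 = -252.0°.
Normalise into (−180°, 180°]: -252.0° + 360° = 108.0°.
Positive ⇒ the second point lies to the east; separation 108.0°.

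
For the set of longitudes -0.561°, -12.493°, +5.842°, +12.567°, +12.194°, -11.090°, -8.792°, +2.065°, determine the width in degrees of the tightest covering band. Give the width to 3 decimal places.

25.060°

Sort the longitudes: -12.493°, -11.090°, -8.792°, -0.561°, +2.065°, +5.842°, +12.194°, +12.567°.
Eastward gaps between consecutive values (wrapping around): 1.403°, 2.298°, 8.231°, 2.626°, 3.777°, 6.352°, 0.373°, 334.940°.
Largest gap = 334.940° ⇒ minimal covering band is its complement: 360° − 334.940° = 25.060°.
Band runs from -12.493° eastward to +12.567°.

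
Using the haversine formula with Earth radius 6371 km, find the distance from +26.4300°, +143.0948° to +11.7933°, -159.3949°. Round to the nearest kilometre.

Δλ = -159.3949 − 143.0948 = -302.4897°; wrapped into (−180°, 180°]: 57.5103°.
Δφ = 11.7933 − 26.4300 = -14.6367°.
a = sin²(Δφ/2) + cos φ₁ · cos φ₂ · sin²(Δλ/2) = 0.219089.
c = 2·atan2(√a, √(1−a)) = 0.97421 rad → d = 6371·c ≈ 6206.69 km.

6207 km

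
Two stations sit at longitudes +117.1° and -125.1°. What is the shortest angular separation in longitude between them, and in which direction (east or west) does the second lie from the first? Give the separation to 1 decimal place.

Raw difference: -125.1 − 117.1 = -242.2°.
Normalise into (−180°, 180°]: -242.2° + 360° = 117.8°.
Positive ⇒ the second point lies to the east; separation 117.8°.

117.8° east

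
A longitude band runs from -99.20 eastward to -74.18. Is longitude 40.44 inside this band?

No

Band width going east from -99.20° to -74.18°: ((-74.18 − -99.20) mod 360) = 25.02°.
Offset of +40.44° east of the west edge: ((40.44 − -99.20) mod 360) = 139.64°.
139.64° > 25.02° ⇒ outside.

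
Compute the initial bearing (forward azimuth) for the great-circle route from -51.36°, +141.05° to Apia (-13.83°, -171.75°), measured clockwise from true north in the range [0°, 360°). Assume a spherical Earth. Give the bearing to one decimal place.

62.8°

Δλ = -171.75 − 141.05 = -312.80°; wrapped into (−180°, 180°]: 47.20°.
θ = atan2( sin Δλ · cos φ₂ , cos φ₁ · sin φ₂ − sin φ₁ · cos φ₂ · cos Δλ )
  = atan2(0.71246, 0.36605) = 62.806° → normalised to [0°, 360°): 62.806°.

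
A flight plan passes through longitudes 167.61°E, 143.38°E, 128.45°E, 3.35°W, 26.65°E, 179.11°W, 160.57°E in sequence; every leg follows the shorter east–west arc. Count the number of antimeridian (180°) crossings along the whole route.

Leg 1: +167.61° → +143.38°, shortest Δλ = -24.23° (west) — does not cross 180°.
Leg 2: +143.38° → +128.45°, shortest Δλ = -14.93° (west) — does not cross 180°.
Leg 3: +128.45° → -3.35°, shortest Δλ = -131.8° (west) — does not cross 180°.
Leg 4: -3.35° → +26.65°, shortest Δλ = 30.0° (east) — does not cross 180°.
Leg 5: +26.65° → -179.11°, shortest Δλ = 154.24° (east) — crosses 180°.
Leg 6: -179.11° → +160.57°, shortest Δλ = -20.32° (west) — crosses 180°.
Total crossings: 2.

2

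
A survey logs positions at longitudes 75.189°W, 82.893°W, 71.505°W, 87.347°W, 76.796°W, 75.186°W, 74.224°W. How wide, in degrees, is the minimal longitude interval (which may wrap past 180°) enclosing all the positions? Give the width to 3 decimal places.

15.842°

Sort the longitudes: -87.347°, -82.893°, -76.796°, -75.189°, -75.186°, -74.224°, -71.505°.
Eastward gaps between consecutive values (wrapping around): 4.454°, 6.097°, 1.607°, 0.003°, 0.962°, 2.719°, 344.158°.
Largest gap = 344.158° ⇒ minimal covering band is its complement: 360° − 344.158° = 15.842°.
Band runs from -87.347° eastward to -71.505°.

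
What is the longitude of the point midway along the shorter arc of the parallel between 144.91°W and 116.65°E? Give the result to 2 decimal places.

165.87°E

Signed shortest Δλ from -144.91° to +116.65° is -98.44°.
Midpoint longitude = -144.91° + (-98.44°)/2 = -144.91° − 49.22° = -194.13°.
Normalise into (−180°, 180°]: +165.87°.
(The naïve average (-144.91 + +116.65)/2 = -14.13° is on the wrong side of the globe.)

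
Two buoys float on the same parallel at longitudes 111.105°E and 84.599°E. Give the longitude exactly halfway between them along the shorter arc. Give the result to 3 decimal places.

Signed shortest Δλ from +111.105° to +84.599° is -26.506°.
Midpoint longitude = +111.105° + (-26.506°)/2 = +111.105° − 13.253° = +97.852°.

97.852°E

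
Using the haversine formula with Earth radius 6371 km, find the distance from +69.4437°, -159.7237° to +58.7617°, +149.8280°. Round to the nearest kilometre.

Δλ = 149.8280 − -159.7237 = 309.5517°; wrapped into (−180°, 180°]: -50.4483°.
Δφ = 58.7617 − 69.4437 = -10.6820°.
a = sin²(Δφ/2) + cos φ₁ · cos φ₂ · sin²(Δλ/2) = 0.041735.
c = 2·atan2(√a, √(1−a)) = 0.41148 rad → d = 6371·c ≈ 2621.54 km.

2622 km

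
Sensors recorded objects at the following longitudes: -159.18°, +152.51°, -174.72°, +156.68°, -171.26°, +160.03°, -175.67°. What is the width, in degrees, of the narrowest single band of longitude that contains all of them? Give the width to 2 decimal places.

Sort the longitudes: -175.67°, -174.72°, -171.26°, -159.18°, +152.51°, +156.68°, +160.03°.
Eastward gaps between consecutive values (wrapping around): 0.95°, 3.46°, 12.08°, 311.69°, 4.17°, 3.35°, 24.30°.
Largest gap = 311.69° ⇒ minimal covering band is its complement: 360° − 311.69° = 48.31°.
Band runs from +152.51° eastward to -159.18°, crossing the antimeridian.

48.31°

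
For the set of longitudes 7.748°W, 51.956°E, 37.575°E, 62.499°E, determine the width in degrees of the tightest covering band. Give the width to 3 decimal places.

Sort the longitudes: -7.748°, +37.575°, +51.956°, +62.499°.
Eastward gaps between consecutive values (wrapping around): 45.323°, 14.381°, 10.543°, 289.753°.
Largest gap = 289.753° ⇒ minimal covering band is its complement: 360° − 289.753° = 70.247°.
Band runs from -7.748° eastward to +62.499°.

70.247°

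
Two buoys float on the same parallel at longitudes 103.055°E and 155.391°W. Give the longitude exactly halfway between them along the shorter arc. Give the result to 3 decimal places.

153.832°E

Signed shortest Δλ from +103.055° to -155.391° is +101.554°.
Midpoint longitude = +103.055° + (+101.554°)/2 = +103.055° + 50.777° = +153.832°.
(The naïve average (+103.055 + -155.391)/2 = -26.168° is on the wrong side of the globe.)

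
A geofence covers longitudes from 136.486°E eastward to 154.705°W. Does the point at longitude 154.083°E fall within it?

Band width going east from +136.486° to -154.705°: ((-154.705 − 136.486) mod 360) = 68.809°.
Offset of +154.083° east of the west edge: ((154.083 − 136.486) mod 360) = 17.597°.
17.597° ≤ 68.809° ⇒ inside.

Yes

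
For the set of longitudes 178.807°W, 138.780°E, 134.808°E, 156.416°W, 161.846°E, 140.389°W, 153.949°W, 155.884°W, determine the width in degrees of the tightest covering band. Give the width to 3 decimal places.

Sort the longitudes: -178.807°, -156.416°, -155.884°, -153.949°, -140.389°, +134.808°, +138.780°, +161.846°.
Eastward gaps between consecutive values (wrapping around): 22.391°, 0.532°, 1.935°, 13.560°, 275.197°, 3.972°, 23.066°, 19.347°.
Largest gap = 275.197° ⇒ minimal covering band is its complement: 360° − 275.197° = 84.803°.
Band runs from +134.808° eastward to -140.389°, crossing the antimeridian.

84.803°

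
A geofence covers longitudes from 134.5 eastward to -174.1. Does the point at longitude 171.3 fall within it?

Band width going east from +134.5° to -174.1°: ((-174.1 − 134.5) mod 360) = 51.4°.
Offset of +171.3° east of the west edge: ((171.3 − 134.5) mod 360) = 36.8°.
36.8° ≤ 51.4° ⇒ inside.

Yes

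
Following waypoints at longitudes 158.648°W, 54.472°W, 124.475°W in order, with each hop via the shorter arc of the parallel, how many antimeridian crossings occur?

Leg 1: -158.648° → -54.472°, shortest Δλ = 104.176° (east) — does not cross 180°.
Leg 2: -54.472° → -124.475°, shortest Δλ = -70.003° (west) — does not cross 180°.
Total crossings: 0.

0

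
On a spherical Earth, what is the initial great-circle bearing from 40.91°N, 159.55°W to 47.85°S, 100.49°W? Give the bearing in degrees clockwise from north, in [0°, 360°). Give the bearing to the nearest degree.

Δλ = -100.49 − -159.55 = 59.06°.
θ = atan2( sin Δλ · cos φ₂ , cos φ₁ · sin φ₂ − sin φ₁ · cos φ₂ · cos Δλ )
  = atan2(0.57558, -0.78625) = 143.793° → normalised to [0°, 360°): 143.793°.

144°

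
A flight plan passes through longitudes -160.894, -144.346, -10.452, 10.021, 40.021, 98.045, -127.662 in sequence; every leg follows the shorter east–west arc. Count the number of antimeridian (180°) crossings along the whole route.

Leg 1: -160.894° → -144.346°, shortest Δλ = 16.548° (east) — does not cross 180°.
Leg 2: -144.346° → -10.452°, shortest Δλ = 133.894° (east) — does not cross 180°.
Leg 3: -10.452° → +10.021°, shortest Δλ = 20.473° (east) — does not cross 180°.
Leg 4: +10.021° → +40.021°, shortest Δλ = 30.0° (east) — does not cross 180°.
Leg 5: +40.021° → +98.045°, shortest Δλ = 58.024° (east) — does not cross 180°.
Leg 6: +98.045° → -127.662°, shortest Δλ = 134.293° (east) — crosses 180°.
Total crossings: 1.

1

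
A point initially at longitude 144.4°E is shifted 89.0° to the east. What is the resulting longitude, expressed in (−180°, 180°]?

Start at +144.4°; shift +89.0° → +233.4°.
+233.4° lies outside (−180°, 180°]; subtract 360° → -126.6°.

126.6°W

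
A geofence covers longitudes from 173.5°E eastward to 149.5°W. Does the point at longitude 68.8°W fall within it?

Band width going east from +173.5° to -149.5°: ((-149.5 − 173.5) mod 360) = 37.0°.
Offset of -68.8° east of the west edge: ((-68.8 − 173.5) mod 360) = 117.7°.
117.7° > 37.0° ⇒ outside.

No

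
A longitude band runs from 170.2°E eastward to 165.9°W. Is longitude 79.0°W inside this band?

No

Band width going east from +170.2° to -165.9°: ((-165.9 − 170.2) mod 360) = 23.9°.
Offset of -79.0° east of the west edge: ((-79.0 − 170.2) mod 360) = 110.8°.
110.8° > 23.9° ⇒ outside.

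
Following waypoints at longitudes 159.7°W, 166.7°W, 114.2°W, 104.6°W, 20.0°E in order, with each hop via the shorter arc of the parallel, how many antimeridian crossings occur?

Leg 1: -159.7° → -166.7°, shortest Δλ = -7.0° (west) — does not cross 180°.
Leg 2: -166.7° → -114.2°, shortest Δλ = 52.5° (east) — does not cross 180°.
Leg 3: -114.2° → -104.6°, shortest Δλ = 9.6° (east) — does not cross 180°.
Leg 4: -104.6° → +20.0°, shortest Δλ = 124.6° (east) — does not cross 180°.
Total crossings: 0.

0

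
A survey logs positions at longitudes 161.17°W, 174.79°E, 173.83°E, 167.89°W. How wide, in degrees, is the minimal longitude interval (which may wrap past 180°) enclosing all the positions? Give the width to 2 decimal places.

25.00°

Sort the longitudes: -167.89°, -161.17°, +173.83°, +174.79°.
Eastward gaps between consecutive values (wrapping around): 6.72°, 335.00°, 0.96°, 17.32°.
Largest gap = 335.00° ⇒ minimal covering band is its complement: 360° − 335.00° = 25.00°.
Band runs from +173.83° eastward to -161.17°, crossing the antimeridian.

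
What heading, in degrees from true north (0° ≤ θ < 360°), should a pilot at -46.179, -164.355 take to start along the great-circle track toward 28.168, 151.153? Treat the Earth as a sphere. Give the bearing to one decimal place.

321.6°

Δλ = 151.153 − -164.355 = 315.508°; wrapped into (−180°, 180°]: -44.492°.
θ = atan2( sin Δλ · cos φ₂ , cos φ₁ · sin φ₂ − sin φ₁ · cos φ₂ · cos Δλ )
  = atan2(-0.61781, 0.78059) = -38.361° → normalised to [0°, 360°): 321.639°.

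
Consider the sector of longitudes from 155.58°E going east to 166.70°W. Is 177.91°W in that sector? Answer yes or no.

Yes

Band width going east from +155.58° to -166.70°: ((-166.70 − 155.58) mod 360) = 37.72°.
Offset of -177.91° east of the west edge: ((-177.91 − 155.58) mod 360) = 26.51°.
26.51° ≤ 37.72° ⇒ inside.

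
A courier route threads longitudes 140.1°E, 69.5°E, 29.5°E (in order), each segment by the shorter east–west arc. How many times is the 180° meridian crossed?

0

Leg 1: +140.1° → +69.5°, shortest Δλ = -70.6° (west) — does not cross 180°.
Leg 2: +69.5° → +29.5°, shortest Δλ = -40.0° (west) — does not cross 180°.
Total crossings: 0.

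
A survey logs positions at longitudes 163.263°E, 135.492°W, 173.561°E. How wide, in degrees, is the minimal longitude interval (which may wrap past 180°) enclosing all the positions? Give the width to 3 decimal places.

61.245°

Sort the longitudes: -135.492°, +163.263°, +173.561°.
Eastward gaps between consecutive values (wrapping around): 298.755°, 10.298°, 50.947°.
Largest gap = 298.755° ⇒ minimal covering band is its complement: 360° − 298.755° = 61.245°.
Band runs from +163.263° eastward to -135.492°, crossing the antimeridian.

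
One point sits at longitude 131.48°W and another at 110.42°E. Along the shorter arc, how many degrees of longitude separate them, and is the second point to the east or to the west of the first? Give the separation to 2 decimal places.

118.10° west

Raw difference: 110.42 − -131.48 = 241.9°.
Normalise into (−180°, 180°]: 241.9° − 360° = -118.1°.
Negative ⇒ the second point lies to the west; separation 118.10°.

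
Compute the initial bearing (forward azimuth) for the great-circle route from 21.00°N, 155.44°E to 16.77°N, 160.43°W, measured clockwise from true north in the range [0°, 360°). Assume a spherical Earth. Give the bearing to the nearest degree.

Δλ = -160.43 − 155.44 = -315.87°; wrapped into (−180°, 180°]: 44.13°.
θ = atan2( sin Δλ · cos φ₂ , cos φ₁ · sin φ₂ − sin φ₁ · cos φ₂ · cos Δλ )
  = atan2(0.66668, 0.02308) = 88.017° → normalised to [0°, 360°): 88.017°.

88°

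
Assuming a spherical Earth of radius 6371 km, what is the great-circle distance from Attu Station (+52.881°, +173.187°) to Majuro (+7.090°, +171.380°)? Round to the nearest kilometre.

Δλ = 171.380 − 173.187 = -1.807°.
Δφ = 7.090 − 52.881 = -45.791°.
a = sin²(Δφ/2) + cos φ₁ · cos φ₂ · sin²(Δλ/2) = 0.151510.
c = 2·atan2(√a, √(1−a)) = 0.79962 rad → d = 6371·c ≈ 5094.37 km.

5094 km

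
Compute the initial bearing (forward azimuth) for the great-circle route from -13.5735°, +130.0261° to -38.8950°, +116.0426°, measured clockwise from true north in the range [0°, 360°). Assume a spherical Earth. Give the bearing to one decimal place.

Δλ = 116.0426 − 130.0261 = -13.9835°.
θ = atan2( sin Δλ · cos φ₂ , cos φ₁ · sin φ₂ − sin φ₁ · cos φ₂ · cos Δλ )
  = atan2(-0.18807, -0.43311) = -156.528° → normalised to [0°, 360°): 203.472°.

203.5°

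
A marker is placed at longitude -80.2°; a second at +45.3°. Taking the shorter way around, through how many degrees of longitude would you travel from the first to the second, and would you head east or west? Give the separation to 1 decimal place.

Raw difference: 45.3 − -80.2 = 125.5°.
Normalise into (−180°, 180°]: 125.5° stays 125.5°.
Positive ⇒ the second point lies to the east; separation 125.5°.

125.5° east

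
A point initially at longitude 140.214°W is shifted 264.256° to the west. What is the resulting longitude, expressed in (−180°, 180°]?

Start at -140.214°; shift −264.256° → -404.470°.
-404.470° lies outside (−180°, 180°]; add 360° → -44.470°.

44.470°W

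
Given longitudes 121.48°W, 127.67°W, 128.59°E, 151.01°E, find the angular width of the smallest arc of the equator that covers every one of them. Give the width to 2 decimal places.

109.93°

Sort the longitudes: -127.67°, -121.48°, +128.59°, +151.01°.
Eastward gaps between consecutive values (wrapping around): 6.19°, 250.07°, 22.42°, 81.32°.
Largest gap = 250.07° ⇒ minimal covering band is its complement: 360° − 250.07° = 109.93°.
Band runs from +128.59° eastward to -121.48°, crossing the antimeridian.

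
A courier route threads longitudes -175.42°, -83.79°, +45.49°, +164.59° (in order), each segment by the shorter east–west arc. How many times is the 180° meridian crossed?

0

Leg 1: -175.42° → -83.79°, shortest Δλ = 91.63° (east) — does not cross 180°.
Leg 2: -83.79° → +45.49°, shortest Δλ = 129.28° (east) — does not cross 180°.
Leg 3: +45.49° → +164.59°, shortest Δλ = 119.1° (east) — does not cross 180°.
Total crossings: 0.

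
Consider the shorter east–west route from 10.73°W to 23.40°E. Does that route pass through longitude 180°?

Signed shortest Δλ = ((23.40 − -10.73 + 180) mod 360) − 180 = 34.13°.
Going east by 34.13° from -10.73° reaches +23.40° without touching 180°.

No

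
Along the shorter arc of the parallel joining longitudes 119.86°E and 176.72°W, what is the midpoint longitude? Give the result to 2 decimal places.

151.57°E

Signed shortest Δλ from +119.86° to -176.72° is +63.42°.
Midpoint longitude = +119.86° + (+63.42°)/2 = +119.86° + 31.71° = +151.57°.
(The naïve average (+119.86 + -176.72)/2 = -28.43° is on the wrong side of the globe.)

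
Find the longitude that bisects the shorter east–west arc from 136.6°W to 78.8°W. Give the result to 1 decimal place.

Signed shortest Δλ from -136.6° to -78.8° is +57.8°.
Midpoint longitude = -136.6° + (+57.8°)/2 = -136.6° + 28.9° = -107.7°.

107.7°W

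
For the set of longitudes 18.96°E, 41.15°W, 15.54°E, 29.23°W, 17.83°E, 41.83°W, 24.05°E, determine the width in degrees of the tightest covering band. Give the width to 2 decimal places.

Sort the longitudes: -41.83°, -41.15°, -29.23°, +15.54°, +17.83°, +18.96°, +24.05°.
Eastward gaps between consecutive values (wrapping around): 0.68°, 11.92°, 44.77°, 2.29°, 1.13°, 5.09°, 294.12°.
Largest gap = 294.12° ⇒ minimal covering band is its complement: 360° − 294.12° = 65.88°.
Band runs from -41.83° eastward to +24.05°.

65.88°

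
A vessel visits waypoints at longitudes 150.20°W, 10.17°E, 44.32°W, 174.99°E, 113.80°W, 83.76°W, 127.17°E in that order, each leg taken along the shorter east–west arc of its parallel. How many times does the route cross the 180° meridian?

Leg 1: -150.20° → +10.17°, shortest Δλ = 160.37° (east) — does not cross 180°.
Leg 2: +10.17° → -44.32°, shortest Δλ = -54.49° (west) — does not cross 180°.
Leg 3: -44.32° → +174.99°, shortest Δλ = -140.69° (west) — crosses 180°.
Leg 4: +174.99° → -113.80°, shortest Δλ = 71.21° (east) — crosses 180°.
Leg 5: -113.80° → -83.76°, shortest Δλ = 30.04° (east) — does not cross 180°.
Leg 6: -83.76° → +127.17°, shortest Δλ = -149.07° (west) — crosses 180°.
Total crossings: 3.

3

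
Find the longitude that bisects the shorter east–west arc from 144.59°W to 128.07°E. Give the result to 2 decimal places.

Signed shortest Δλ from -144.59° to +128.07° is -87.34°.
Midpoint longitude = -144.59° + (-87.34°)/2 = -144.59° − 43.67° = -188.26°.
Normalise into (−180°, 180°]: +171.74°.
(The naïve average (-144.59 + +128.07)/2 = -8.26° is on the wrong side of the globe.)

171.74°E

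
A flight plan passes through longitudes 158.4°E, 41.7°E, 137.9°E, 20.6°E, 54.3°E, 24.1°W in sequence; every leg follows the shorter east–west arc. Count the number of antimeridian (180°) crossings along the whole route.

Leg 1: +158.4° → +41.7°, shortest Δλ = -116.7° (west) — does not cross 180°.
Leg 2: +41.7° → +137.9°, shortest Δλ = 96.2° (east) — does not cross 180°.
Leg 3: +137.9° → +20.6°, shortest Δλ = -117.3° (west) — does not cross 180°.
Leg 4: +20.6° → +54.3°, shortest Δλ = 33.7° (east) — does not cross 180°.
Leg 5: +54.3° → -24.1°, shortest Δλ = -78.4° (west) — does not cross 180°.
Total crossings: 0.

0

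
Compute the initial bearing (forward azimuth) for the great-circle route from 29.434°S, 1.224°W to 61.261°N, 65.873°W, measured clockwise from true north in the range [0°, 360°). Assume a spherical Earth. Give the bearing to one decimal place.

333.3°

Δλ = -65.873 − -1.224 = -64.649°.
θ = atan2( sin Δλ · cos φ₂ , cos φ₁ · sin φ₂ − sin φ₁ · cos φ₂ · cos Δλ )
  = atan2(-0.43452, 0.86481) = -26.677° → normalised to [0°, 360°): 333.323°.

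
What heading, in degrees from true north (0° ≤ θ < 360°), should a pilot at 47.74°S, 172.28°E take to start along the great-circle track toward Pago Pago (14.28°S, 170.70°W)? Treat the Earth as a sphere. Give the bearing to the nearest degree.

29°

Δλ = -170.70 − 172.28 = -342.98°; wrapped into (−180°, 180°]: 17.02°.
θ = atan2( sin Δλ · cos φ₂ , cos φ₁ · sin φ₂ − sin φ₁ · cos φ₂ · cos Δλ )
  = atan2(0.28366, 0.51994) = 28.615° → normalised to [0°, 360°): 28.615°.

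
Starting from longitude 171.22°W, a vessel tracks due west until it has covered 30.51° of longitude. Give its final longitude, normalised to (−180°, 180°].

158.27°E

Start at -171.22°; shift −30.51° → -201.73°.
-201.73° lies outside (−180°, 180°]; add 360° → +158.27°.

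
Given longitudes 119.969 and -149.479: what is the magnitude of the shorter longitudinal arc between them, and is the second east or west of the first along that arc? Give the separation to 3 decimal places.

90.552° east

Raw difference: -149.479 − 119.969 = -269.448°.
Normalise into (−180°, 180°]: -269.448° + 360° = 90.552°.
Positive ⇒ the second point lies to the east; separation 90.552°.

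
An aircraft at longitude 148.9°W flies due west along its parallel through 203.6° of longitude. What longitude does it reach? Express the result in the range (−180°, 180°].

Start at -148.9°; shift −203.6° → -352.5°.
-352.5° lies outside (−180°, 180°]; add 360° → +7.5°.

7.5°E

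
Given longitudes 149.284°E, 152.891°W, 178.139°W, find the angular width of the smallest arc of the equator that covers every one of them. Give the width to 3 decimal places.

Sort the longitudes: -178.139°, -152.891°, +149.284°.
Eastward gaps between consecutive values (wrapping around): 25.248°, 302.175°, 32.577°.
Largest gap = 302.175° ⇒ minimal covering band is its complement: 360° − 302.175° = 57.825°.
Band runs from +149.284° eastward to -152.891°, crossing the antimeridian.

57.825°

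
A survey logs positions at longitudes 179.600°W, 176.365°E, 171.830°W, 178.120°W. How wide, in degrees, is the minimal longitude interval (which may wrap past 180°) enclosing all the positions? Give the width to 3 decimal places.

11.805°

Sort the longitudes: -179.600°, -178.120°, -171.830°, +176.365°.
Eastward gaps between consecutive values (wrapping around): 1.480°, 6.290°, 348.195°, 4.035°.
Largest gap = 348.195° ⇒ minimal covering band is its complement: 360° − 348.195° = 11.805°.
Band runs from +176.365° eastward to -171.830°, crossing the antimeridian.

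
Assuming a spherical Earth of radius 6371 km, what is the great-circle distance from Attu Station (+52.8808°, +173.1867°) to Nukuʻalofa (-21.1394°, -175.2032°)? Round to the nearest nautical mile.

Δλ = -175.2032 − 173.1867 = -348.3899°; wrapped into (−180°, 180°]: 11.6101°.
Δφ = -21.1394 − 52.8808 = -74.0202°.
a = sin²(Δφ/2) + cos φ₁ · cos φ₂ · sin²(Δλ/2) = 0.368109.
c = 2·atan2(√a, √(1−a)) = 1.30386 rad → d = 6371·c ≈ 8306.86 km ≈ 4485.35 nmi.

4485 nmi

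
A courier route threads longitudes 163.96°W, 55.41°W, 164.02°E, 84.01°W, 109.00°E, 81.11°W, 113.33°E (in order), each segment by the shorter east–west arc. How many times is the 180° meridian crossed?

5

Leg 1: -163.96° → -55.41°, shortest Δλ = 108.55° (east) — does not cross 180°.
Leg 2: -55.41° → +164.02°, shortest Δλ = -140.57° (west) — crosses 180°.
Leg 3: +164.02° → -84.01°, shortest Δλ = 111.97° (east) — crosses 180°.
Leg 4: -84.01° → +109.00°, shortest Δλ = -166.99° (west) — crosses 180°.
Leg 5: +109.00° → -81.11°, shortest Δλ = 169.89° (east) — crosses 180°.
Leg 6: -81.11° → +113.33°, shortest Δλ = -165.56° (west) — crosses 180°.
Total crossings: 5.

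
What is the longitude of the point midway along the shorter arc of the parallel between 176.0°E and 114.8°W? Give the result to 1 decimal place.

149.4°W

Signed shortest Δλ from +176.0° to -114.8° is +69.2°.
Midpoint longitude = +176.0° + (+69.2°)/2 = +176.0° + 34.6° = +210.6°.
Normalise into (−180°, 180°]: -149.4°.
(The naïve average (+176.0 + -114.8)/2 = 30.6° is on the wrong side of the globe.)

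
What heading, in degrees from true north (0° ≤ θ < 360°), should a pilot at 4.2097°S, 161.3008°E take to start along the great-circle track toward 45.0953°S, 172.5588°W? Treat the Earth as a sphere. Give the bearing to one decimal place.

154.8°

Δλ = -172.5588 − 161.3008 = -333.8596°; wrapped into (−180°, 180°]: 26.1404°.
θ = atan2( sin Δλ · cos φ₂ , cos φ₁ · sin φ₂ − sin φ₁ · cos φ₂ · cos Δλ )
  = atan2(0.31101, -0.65985) = 154.764° → normalised to [0°, 360°): 154.764°.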